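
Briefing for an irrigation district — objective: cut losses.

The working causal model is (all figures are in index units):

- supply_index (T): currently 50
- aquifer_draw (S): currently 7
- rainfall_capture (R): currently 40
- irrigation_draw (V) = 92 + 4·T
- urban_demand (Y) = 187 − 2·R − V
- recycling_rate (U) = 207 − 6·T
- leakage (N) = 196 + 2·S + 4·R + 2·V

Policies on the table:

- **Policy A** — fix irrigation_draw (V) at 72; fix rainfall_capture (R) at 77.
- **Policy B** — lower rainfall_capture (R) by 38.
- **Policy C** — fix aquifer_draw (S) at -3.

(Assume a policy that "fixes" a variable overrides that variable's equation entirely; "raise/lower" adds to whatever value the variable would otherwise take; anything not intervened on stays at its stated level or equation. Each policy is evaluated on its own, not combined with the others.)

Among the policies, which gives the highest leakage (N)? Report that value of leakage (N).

934

Policy A (V := 72, R := 77):
  T = 50
  S = 7
  R = 77
  V = 72
  N = 196 + 2·7 + 4·77 + 2·72 = 662
Policy B (R − 38):
  T = 50
  S = 7
  R = 40 − 38 = 2
  V = 92 + 4·50 = 292
  N = 196 + 2·7 + 4·2 + 2·292 = 802
Policy C (S := -3):
  T = 50
  S = -3
  R = 40
  V = 92 + 4·50 = 292
  N = 196 + 2·(-3) + 4·40 + 2·292 = 934
Comparing — Policy A: N=662, Policy B: N=802, Policy C: N=934. Highest is 934 (Policy C).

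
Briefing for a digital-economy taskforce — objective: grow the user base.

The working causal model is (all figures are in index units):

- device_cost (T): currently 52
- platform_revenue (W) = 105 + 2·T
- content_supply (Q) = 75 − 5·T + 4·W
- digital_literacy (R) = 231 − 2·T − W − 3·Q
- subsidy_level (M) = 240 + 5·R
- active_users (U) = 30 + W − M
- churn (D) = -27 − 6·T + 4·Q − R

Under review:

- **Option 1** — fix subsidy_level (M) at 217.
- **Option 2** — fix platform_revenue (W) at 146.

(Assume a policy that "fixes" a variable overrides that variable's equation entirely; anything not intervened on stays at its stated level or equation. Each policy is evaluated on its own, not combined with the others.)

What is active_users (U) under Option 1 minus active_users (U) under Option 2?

Option 1 (M := 217):
  T = 52
  W = 105 + 2·52 = 209
  Q = 75 − 5·52 + 4·209 = 651
  R = 231 − 2·52 − 209 − 3·651 = -2035
  M = 217
  U = 30 + 209 − 217 = 22
Option 2 (W := 146):
  T = 52
  W = 146
  Q = 75 − 5·52 + 4·146 = 399
  R = 231 − 2·52 − 146 − 3·399 = -1216
  M = 240 + 5·(-1216) = -5840
  U = 30 + 146 − (-5840) = 6016
U: 22 − 6016 = -5994

-5994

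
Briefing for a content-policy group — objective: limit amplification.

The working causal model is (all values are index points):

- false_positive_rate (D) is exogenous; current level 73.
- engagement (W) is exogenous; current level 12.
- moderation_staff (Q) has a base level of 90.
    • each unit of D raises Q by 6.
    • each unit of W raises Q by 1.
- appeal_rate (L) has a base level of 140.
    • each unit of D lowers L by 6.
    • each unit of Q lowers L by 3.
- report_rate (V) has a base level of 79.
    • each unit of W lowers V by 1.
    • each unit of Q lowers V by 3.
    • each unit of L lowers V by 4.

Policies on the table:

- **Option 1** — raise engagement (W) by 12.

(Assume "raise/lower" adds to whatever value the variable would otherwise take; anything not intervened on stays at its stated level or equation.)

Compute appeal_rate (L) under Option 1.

Option 1 (W + 12):
  D = 73
  W = 12 + 12 = 24
  Q = 90 + 6·73 + 24 = 552
  L = 140 − 6·73 − 3·552 = -1954

-1954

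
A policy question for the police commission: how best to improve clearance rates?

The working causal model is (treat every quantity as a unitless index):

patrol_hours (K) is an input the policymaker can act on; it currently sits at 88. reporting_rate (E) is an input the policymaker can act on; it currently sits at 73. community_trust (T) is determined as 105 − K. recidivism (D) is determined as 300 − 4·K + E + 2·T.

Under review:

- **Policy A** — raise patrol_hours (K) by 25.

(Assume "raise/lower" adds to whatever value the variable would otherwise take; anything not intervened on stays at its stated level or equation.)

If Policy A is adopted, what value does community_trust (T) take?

Policy A (K + 25):
  K = 88 + 25 = 113
  T = 105 − 113 = -8

-8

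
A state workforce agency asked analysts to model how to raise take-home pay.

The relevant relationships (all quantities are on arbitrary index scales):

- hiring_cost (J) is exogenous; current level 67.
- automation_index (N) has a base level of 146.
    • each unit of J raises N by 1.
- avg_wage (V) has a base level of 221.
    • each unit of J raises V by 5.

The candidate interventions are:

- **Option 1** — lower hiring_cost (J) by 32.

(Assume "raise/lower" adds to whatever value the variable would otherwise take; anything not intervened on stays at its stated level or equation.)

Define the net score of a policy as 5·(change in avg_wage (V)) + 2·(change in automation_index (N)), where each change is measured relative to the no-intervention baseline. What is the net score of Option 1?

-864

Baseline:
  J = 67
  N = 146 + 67 = 213
  V = 221 + 5·67 = 556
Option 1 (J − 32):
  J = 67 − 32 = 35
  N = 146 + 35 = 181
  V = 221 + 5·35 = 396
ΔV = 396 − 556 = -160; ΔN = 181 − 213 = -32
Score = 5·(-160) + 2·(-32) = -864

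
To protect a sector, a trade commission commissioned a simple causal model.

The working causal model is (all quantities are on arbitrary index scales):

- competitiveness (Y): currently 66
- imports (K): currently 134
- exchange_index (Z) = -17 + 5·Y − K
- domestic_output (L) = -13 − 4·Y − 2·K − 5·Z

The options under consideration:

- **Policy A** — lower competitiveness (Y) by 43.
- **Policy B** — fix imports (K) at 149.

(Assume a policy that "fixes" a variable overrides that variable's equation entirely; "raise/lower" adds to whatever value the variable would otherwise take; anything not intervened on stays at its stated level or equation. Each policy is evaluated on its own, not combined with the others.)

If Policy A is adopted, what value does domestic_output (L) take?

Policy A (Y − 43):
  Y = 66 − 43 = 23
  K = 134
  Z = -17 + 5·23 − 134 = -36
  L = -13 − 4·23 − 2·134 − 5·(-36) = -193

-193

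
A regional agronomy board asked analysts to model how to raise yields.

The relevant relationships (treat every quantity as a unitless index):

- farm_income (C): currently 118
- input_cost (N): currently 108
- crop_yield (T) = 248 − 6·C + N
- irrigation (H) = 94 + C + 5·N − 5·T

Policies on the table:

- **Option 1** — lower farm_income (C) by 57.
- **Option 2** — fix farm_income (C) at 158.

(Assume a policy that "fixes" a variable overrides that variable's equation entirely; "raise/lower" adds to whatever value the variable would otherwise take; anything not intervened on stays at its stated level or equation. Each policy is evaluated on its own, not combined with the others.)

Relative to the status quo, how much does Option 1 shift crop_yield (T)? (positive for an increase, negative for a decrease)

342

Baseline:
  C = 118
  N = 108
  T = 248 − 6·118 + 108 = -352
Option 1 (C − 57):
  C = 118 − 57 = 61
  N = 108
  T = 248 − 6·61 + 108 = -10
Change in T: -10 − (-352) = 342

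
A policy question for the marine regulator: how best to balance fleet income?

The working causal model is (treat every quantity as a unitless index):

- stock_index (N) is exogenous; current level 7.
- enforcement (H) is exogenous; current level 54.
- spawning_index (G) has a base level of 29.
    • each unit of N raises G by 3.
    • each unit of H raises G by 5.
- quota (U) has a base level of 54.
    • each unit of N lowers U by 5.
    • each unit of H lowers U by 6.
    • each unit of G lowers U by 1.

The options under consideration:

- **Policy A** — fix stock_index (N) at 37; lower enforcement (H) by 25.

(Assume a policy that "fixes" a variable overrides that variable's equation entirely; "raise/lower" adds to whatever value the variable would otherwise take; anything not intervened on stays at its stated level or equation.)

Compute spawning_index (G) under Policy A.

Policy A (N := 37, H − 25):
  N = 37
  H = 54 − 25 = 29
  G = 29 + 3·37 + 5·29 = 285

285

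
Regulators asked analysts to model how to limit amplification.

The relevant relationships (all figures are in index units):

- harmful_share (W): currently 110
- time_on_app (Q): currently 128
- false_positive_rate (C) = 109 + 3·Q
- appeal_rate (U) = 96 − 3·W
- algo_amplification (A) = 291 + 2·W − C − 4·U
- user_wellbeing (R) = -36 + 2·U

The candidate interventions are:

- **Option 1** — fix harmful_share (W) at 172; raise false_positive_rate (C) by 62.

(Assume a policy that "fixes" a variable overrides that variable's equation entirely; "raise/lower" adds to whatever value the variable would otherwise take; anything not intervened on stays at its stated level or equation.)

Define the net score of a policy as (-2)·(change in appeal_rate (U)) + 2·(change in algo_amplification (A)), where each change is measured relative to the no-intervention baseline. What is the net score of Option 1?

1984

Baseline:
  W = 110
  Q = 128
  C = 109 + 3·128 = 493
  U = 96 − 3·110 = -234
  A = 291 + 2·110 − 493 − 4·(-234) = 954
Option 1 (W := 172, C + 62):
  W = 172
  Q = 128
  C = 109 + 3·128 (+62 from intervention) = 555
  U = 96 − 3·172 = -420
  A = 291 + 2·172 − 555 − 4·(-420) = 1760
ΔU = -420 − (-234) = -186; ΔA = 1760 − 954 = 806
Score = (-2)·(-186) + 2·806 = 1984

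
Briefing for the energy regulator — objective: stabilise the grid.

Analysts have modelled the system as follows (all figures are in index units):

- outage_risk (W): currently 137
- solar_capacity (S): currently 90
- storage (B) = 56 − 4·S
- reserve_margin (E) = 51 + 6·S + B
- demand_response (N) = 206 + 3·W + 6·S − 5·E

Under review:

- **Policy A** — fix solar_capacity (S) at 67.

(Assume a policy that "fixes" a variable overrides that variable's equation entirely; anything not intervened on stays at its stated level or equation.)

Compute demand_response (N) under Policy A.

-186

Policy A (S := 67):
  W = 137
  S = 67
  B = 56 − 4·67 = -212
  E = 51 + 6·67 + (-212) = 241
  N = 206 + 3·137 + 6·67 − 5·241 = -186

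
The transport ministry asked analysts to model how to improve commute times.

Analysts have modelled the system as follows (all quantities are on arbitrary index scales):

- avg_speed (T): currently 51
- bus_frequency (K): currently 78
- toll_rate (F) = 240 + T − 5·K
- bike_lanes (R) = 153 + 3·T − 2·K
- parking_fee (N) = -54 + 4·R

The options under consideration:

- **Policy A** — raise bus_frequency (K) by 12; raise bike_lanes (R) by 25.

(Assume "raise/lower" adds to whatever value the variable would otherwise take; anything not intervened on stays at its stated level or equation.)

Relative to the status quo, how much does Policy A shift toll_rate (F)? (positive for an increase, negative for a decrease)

-60

Baseline:
  T = 51
  K = 78
  F = 240 + 51 − 5·78 = -99
Policy A (K + 12, R + 25):
  T = 51
  K = 78 + 12 = 90
  F = 240 + 51 − 5·90 = -159
Change in F: -159 − (-99) = -60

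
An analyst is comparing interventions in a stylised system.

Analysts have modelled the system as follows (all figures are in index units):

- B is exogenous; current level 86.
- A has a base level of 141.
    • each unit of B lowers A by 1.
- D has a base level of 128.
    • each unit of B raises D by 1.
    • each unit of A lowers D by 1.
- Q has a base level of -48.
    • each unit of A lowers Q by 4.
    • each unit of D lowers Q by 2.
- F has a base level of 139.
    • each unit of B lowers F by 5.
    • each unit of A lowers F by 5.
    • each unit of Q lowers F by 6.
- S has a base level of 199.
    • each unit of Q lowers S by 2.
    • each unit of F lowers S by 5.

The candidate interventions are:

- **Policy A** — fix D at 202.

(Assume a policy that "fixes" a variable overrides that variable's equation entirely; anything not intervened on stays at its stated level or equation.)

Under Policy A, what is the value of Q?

-672

Policy A (D := 202):
  B = 86
  A = 141 − 86 = 55
  D = 202
  Q = -48 − 4·55 − 2·202 = -672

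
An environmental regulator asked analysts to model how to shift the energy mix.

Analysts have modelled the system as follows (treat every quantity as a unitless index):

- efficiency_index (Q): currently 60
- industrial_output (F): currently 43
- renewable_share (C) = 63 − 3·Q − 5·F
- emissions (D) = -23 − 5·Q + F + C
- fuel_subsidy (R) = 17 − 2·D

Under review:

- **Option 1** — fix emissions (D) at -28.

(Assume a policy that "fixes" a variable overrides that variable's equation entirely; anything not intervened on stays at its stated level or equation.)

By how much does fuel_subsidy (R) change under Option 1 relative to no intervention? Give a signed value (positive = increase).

Baseline:
  Q = 60
  F = 43
  C = 63 − 3·60 − 5·43 = -332
  D = -23 − 5·60 + 43 + (-332) = -612
  R = 17 − 2·(-612) = 1241
Option 1 (D := -28):
  Q = 60
  F = 43
  C = 63 − 3·60 − 5·43 = -332
  D = -28
  R = 17 − 2·(-28) = 73
Change in R: 73 − 1241 = -1168

-1168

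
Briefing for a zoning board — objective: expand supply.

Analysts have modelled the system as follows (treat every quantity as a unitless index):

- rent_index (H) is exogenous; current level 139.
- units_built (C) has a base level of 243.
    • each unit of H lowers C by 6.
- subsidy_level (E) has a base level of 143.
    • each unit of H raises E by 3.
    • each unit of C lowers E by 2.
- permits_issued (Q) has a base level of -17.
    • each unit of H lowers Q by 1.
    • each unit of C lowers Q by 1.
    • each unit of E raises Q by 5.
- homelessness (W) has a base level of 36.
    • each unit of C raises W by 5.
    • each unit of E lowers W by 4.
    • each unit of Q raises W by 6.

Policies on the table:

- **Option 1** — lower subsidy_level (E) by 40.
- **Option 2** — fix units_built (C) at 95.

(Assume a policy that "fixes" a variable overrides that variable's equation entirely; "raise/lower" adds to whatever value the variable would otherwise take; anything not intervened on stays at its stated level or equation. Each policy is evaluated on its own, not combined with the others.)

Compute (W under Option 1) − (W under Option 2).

35318

Option 1 (E − 40):
  H = 139
  C = 243 − 6·139 = -591
  E = 143 + 3·139 − 2·(-591) (−40 from intervention) = 1702
  Q = -17 − 139 − (-591) + 5·1702 = 8945
  W = 36 + 5·(-591) − 4·1702 + 6·8945 = 43943
Option 2 (C := 95):
  H = 139
  C = 95
  E = 143 + 3·139 − 2·95 = 370
  Q = -17 − 139 − 95 + 5·370 = 1599
  W = 36 + 5·95 − 4·370 + 6·1599 = 8625
W: 43943 − 8625 = 35318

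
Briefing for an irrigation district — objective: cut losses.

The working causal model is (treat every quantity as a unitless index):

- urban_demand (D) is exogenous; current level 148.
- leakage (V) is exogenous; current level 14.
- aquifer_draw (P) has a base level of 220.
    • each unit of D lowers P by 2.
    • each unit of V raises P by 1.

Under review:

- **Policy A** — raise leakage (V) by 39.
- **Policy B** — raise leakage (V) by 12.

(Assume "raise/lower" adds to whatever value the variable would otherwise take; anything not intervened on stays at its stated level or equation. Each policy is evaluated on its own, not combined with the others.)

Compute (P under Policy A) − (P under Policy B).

Policy A (V + 39):
  D = 148
  V = 14 + 39 = 53
  P = 220 − 2·148 + 53 = -23
Policy B (V + 12):
  D = 148
  V = 14 + 12 = 26
  P = 220 − 2·148 + 26 = -50
P: -23 − (-50) = 27

27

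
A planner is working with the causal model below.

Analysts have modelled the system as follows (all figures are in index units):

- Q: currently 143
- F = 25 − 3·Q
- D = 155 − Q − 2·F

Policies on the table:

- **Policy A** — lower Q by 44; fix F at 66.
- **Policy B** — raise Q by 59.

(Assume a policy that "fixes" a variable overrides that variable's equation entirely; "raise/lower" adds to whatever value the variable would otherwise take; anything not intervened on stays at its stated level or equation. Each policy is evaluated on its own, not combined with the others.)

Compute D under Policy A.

Policy A (Q − 44, F := 66):
  Q = 143 − 44 = 99
  F = 66
  D = 155 − 99 − 2·66 = -76

-76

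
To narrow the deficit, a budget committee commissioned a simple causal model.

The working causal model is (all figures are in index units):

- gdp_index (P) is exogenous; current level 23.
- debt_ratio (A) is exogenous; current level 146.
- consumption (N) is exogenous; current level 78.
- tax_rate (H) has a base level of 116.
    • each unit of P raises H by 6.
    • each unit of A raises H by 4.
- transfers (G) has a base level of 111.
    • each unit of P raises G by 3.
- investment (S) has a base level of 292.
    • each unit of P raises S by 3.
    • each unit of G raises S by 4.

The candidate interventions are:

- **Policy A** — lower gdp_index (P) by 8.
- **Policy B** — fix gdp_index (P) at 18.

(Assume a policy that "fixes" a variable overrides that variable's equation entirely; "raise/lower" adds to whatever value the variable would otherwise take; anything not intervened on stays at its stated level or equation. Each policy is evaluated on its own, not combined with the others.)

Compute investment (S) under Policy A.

Policy A (P − 8):
  P = 23 − 8 = 15
  G = 111 + 3·15 = 156
  S = 292 + 3·15 + 4·156 = 961

961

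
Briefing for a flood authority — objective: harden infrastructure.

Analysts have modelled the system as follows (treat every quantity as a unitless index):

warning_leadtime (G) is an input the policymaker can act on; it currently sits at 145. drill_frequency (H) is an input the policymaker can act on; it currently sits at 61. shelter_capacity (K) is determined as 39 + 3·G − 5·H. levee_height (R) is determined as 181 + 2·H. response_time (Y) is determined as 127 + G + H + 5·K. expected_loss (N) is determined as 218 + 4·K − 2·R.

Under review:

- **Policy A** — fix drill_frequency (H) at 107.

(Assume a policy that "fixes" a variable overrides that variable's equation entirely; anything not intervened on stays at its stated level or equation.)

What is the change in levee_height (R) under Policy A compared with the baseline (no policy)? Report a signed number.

Baseline:
  H = 61
  R = 181 + 2·61 = 303
Policy A (H := 107):
  H = 107
  R = 181 + 2·107 = 395
Change in R: 395 − 303 = 92

92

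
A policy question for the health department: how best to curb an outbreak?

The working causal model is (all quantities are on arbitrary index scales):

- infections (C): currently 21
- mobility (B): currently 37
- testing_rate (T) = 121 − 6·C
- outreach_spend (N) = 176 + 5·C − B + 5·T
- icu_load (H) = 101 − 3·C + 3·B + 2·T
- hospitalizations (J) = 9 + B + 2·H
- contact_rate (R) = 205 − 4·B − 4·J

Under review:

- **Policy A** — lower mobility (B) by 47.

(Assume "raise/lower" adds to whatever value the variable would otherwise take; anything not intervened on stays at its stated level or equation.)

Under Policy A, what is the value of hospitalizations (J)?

Policy A (B − 47):
  C = 21
  B = 37 − 47 = -10
  T = 121 − 6·21 = -5
  H = 101 − 3·21 + 3·(-10) + 2·(-5) = -2
  J = 9 + (-10) + 2·(-2) = -5

-5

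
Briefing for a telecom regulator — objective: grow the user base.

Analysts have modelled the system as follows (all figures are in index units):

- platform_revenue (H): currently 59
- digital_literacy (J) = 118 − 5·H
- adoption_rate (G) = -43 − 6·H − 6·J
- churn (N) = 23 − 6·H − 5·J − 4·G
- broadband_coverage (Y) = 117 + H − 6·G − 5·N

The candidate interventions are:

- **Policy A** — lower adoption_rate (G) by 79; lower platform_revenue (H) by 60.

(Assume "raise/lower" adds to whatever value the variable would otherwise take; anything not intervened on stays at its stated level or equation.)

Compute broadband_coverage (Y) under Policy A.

Policy A (G − 79, H − 60):
  H = 59 − 60 = -1
  J = 118 − 5·(-1) = 123
  G = -43 − 6·(-1) − 6·123 (−79 from intervention) = -854
  N = 23 − 6·(-1) − 5·123 − 4·(-854) = 2830
  Y = 117 + (-1) − 6·(-854) − 5·2830 = -8910

-8910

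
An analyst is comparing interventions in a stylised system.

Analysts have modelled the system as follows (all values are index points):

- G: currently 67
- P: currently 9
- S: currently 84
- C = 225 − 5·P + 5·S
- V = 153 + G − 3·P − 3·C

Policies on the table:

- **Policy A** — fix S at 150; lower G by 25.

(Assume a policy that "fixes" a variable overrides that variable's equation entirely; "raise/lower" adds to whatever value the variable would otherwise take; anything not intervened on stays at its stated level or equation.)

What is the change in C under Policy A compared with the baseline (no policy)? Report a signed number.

Baseline:
  P = 9
  S = 84
  C = 225 − 5·9 + 5·84 = 600
Policy A (S := 150, G − 25):
  P = 9
  S = 150
  C = 225 − 5·9 + 5·150 = 930
Change in C: 930 − 600 = 330

330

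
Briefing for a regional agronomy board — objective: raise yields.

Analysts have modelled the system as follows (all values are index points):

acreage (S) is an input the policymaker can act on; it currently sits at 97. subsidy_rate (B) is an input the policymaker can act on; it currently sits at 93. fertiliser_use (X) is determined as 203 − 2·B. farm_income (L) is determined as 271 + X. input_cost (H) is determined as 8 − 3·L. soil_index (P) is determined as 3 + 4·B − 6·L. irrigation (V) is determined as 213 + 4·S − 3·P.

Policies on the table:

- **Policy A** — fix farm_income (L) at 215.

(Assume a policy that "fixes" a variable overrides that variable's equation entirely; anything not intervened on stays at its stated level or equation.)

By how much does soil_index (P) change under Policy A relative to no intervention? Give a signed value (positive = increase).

438

Baseline:
  B = 93
  X = 203 − 2·93 = 17
  L = 271 + 17 = 288
  P = 3 + 4·93 − 6·288 = -1353
Policy A (L := 215):
  B = 93
  X = 203 − 2·93 = 17
  L = 215
  P = 3 + 4·93 − 6·215 = -915
Change in P: -915 − (-1353) = 438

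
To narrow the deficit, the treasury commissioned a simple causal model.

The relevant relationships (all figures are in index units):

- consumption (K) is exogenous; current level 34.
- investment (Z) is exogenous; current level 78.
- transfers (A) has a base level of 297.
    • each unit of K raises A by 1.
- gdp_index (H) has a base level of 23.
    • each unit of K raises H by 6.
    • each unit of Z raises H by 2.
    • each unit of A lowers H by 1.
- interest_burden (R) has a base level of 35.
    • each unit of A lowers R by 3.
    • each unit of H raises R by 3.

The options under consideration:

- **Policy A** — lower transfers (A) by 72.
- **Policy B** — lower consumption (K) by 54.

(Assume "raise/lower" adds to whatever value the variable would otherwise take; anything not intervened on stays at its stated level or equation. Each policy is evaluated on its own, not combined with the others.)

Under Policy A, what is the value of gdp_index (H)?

124

Policy A (A − 72):
  K = 34
  Z = 78
  A = 297 + 34 (−72 from intervention) = 259
  H = 23 + 6·34 + 2·78 − 259 = 124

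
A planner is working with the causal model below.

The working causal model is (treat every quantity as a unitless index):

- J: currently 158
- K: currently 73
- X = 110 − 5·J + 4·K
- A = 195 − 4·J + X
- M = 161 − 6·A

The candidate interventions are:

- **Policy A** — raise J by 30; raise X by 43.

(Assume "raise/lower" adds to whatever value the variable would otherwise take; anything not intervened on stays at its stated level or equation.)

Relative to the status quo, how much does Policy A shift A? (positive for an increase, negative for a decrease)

Baseline:
  J = 158
  K = 73
  X = 110 − 5·158 + 4·73 = -388
  A = 195 − 4·158 + (-388) = -825
Policy A (J + 30, X + 43):
  J = 158 + 30 = 188
  K = 73
  X = 110 − 5·188 + 4·73 (+43 from intervention) = -495
  A = 195 − 4·188 + (-495) = -1052
Change in A: -1052 − (-825) = -227

-227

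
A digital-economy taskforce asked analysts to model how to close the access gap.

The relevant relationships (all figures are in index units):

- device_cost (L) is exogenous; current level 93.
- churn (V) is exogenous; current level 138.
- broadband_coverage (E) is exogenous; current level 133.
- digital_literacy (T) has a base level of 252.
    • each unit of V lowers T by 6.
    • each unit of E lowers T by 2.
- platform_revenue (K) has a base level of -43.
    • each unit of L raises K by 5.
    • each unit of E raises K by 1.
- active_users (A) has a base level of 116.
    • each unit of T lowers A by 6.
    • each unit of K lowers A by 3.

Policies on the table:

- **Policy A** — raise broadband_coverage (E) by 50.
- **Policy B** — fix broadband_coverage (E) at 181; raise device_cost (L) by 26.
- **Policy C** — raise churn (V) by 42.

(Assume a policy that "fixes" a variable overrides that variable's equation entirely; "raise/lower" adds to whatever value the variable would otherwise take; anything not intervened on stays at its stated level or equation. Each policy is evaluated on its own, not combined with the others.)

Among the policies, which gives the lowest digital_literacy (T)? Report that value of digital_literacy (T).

Policy A (E + 50):
  V = 138
  E = 133 + 50 = 183
  T = 252 − 6·138 − 2·183 = -942
Policy B (E := 181, L + 26):
  V = 138
  E = 181
  T = 252 − 6·138 − 2·181 = -938
Policy C (V + 42):
  V = 138 + 42 = 180
  E = 133
  T = 252 − 6·180 − 2·133 = -1094
Comparing — Policy A: T=-942, Policy B: T=-938, Policy C: T=-1094. Lowest is -1094 (Policy C).

-1094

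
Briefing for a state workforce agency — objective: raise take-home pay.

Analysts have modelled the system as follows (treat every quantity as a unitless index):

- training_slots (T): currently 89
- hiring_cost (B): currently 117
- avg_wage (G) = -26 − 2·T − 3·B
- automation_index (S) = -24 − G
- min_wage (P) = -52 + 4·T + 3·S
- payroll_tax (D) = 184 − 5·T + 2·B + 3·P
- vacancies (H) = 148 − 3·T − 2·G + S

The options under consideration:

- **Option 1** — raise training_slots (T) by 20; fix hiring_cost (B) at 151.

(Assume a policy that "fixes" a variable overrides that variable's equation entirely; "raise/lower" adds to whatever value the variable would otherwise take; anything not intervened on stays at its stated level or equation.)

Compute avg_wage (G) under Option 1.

-697

Option 1 (T + 20, B := 151):
  T = 89 + 20 = 109
  B = 151
  G = -26 − 2·109 − 3·151 = -697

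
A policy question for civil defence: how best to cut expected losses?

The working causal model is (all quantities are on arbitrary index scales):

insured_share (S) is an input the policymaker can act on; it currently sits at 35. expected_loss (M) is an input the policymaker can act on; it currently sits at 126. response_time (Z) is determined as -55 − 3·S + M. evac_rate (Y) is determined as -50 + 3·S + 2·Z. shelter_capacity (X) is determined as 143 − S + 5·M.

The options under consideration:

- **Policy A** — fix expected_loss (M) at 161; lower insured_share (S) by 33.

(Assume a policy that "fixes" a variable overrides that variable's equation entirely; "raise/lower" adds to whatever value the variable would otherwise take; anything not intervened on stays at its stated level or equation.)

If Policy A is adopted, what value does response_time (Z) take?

100

Policy A (M := 161, S − 33):
  S = 35 − 33 = 2
  M = 161
  Z = -55 − 3·2 + 161 = 100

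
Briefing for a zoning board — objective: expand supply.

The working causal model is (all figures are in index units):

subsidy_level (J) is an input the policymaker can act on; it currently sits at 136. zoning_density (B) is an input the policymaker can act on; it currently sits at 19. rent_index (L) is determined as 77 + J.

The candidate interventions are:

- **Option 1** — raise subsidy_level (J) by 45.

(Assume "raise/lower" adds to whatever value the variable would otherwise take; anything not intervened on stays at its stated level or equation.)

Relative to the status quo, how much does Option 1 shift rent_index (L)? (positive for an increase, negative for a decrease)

Baseline:
  J = 136
  L = 77 + 136 = 213
Option 1 (J + 45):
  J = 136 + 45 = 181
  L = 77 + 181 = 258
Change in L: 258 − 213 = 45

45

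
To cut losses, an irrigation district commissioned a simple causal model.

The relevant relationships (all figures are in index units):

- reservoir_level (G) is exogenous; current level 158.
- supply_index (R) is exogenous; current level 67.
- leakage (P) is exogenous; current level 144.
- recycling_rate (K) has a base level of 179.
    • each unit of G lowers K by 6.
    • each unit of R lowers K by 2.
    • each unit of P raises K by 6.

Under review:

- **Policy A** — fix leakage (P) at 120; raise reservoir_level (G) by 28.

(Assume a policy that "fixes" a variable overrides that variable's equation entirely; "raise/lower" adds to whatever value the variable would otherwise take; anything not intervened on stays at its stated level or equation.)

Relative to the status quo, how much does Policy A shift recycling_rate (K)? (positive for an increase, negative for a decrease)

Baseline:
  G = 158
  R = 67
  P = 144
  K = 179 − 6·158 − 2·67 + 6·144 = -39
Policy A (P := 120, G + 28):
  G = 158 + 28 = 186
  R = 67
  P = 120
  K = 179 − 6·186 − 2·67 + 6·120 = -351
Change in K: -351 − (-39) = -312

-312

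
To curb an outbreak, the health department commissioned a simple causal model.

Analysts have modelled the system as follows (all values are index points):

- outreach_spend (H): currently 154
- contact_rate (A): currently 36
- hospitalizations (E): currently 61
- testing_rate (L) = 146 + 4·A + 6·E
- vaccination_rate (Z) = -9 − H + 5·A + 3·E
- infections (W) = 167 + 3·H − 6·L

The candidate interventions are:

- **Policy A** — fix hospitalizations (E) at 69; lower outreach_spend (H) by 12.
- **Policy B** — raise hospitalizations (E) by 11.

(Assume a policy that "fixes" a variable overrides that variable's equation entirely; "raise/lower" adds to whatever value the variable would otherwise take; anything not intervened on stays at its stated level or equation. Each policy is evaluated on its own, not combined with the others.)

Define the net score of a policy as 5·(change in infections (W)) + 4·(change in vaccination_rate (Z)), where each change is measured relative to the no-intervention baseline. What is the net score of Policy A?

Baseline:
  H = 154
  A = 36
  E = 61
  L = 146 + 4·36 + 6·61 = 656
  Z = -9 − 154 + 5·36 + 3·61 = 200
  W = 167 + 3·154 − 6·656 = -3307
Policy A (E := 69, H − 12):
  H = 154 − 12 = 142
  A = 36
  E = 69
  L = 146 + 4·36 + 6·69 = 704
  Z = -9 − 142 + 5·36 + 3·69 = 236
  W = 167 + 3·142 − 6·704 = -3631
ΔW = -3631 − (-3307) = -324; ΔZ = 236 − 200 = 36
Score = 5·(-324) + 4·36 = -1476

-1476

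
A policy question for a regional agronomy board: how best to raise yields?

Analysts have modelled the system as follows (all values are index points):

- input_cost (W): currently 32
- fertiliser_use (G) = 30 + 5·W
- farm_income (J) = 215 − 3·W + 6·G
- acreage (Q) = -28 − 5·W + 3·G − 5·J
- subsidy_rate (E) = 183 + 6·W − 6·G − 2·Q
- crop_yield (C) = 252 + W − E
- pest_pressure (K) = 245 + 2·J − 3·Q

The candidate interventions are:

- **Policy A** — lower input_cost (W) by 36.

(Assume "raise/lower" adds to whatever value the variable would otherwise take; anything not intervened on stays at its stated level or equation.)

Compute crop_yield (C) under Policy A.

-2677

Policy A (W − 36):
  W = 32 − 36 = -4
  G = 30 + 5·(-4) = 10
  J = 215 − 3·(-4) + 6·10 = 287
  Q = -28 − 5·(-4) + 3·10 − 5·287 = -1413
  E = 183 + 6·(-4) − 6·10 − 2·(-1413) = 2925
  C = 252 + (-4) − 2925 = -2677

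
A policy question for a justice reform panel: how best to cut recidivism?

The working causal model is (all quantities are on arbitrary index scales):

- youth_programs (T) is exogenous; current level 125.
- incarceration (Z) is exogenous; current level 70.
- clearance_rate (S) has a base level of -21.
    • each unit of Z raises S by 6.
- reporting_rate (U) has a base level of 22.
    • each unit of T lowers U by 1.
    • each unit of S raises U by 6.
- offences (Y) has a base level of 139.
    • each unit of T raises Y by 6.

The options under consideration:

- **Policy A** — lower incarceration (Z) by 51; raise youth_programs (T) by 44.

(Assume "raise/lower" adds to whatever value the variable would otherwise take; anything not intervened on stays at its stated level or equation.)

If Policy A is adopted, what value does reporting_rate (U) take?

411

Policy A (Z − 51, T + 44):
  T = 125 + 44 = 169
  Z = 70 − 51 = 19
  S = -21 + 6·19 = 93
  U = 22 − 169 + 6·93 = 411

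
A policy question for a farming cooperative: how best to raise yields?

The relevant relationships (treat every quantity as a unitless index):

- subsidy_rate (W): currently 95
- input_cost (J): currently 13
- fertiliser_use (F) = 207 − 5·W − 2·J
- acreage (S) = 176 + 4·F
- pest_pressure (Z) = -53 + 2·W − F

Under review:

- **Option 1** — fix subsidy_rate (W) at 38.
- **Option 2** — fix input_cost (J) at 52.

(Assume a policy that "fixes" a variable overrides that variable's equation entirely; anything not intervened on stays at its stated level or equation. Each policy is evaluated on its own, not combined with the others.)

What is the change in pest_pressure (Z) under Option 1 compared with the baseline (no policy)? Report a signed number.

Baseline:
  W = 95
  J = 13
  F = 207 − 5·95 − 2·13 = -294
  Z = -53 + 2·95 − (-294) = 431
Option 1 (W := 38):
  W = 38
  J = 13
  F = 207 − 5·38 − 2·13 = -9
  Z = -53 + 2·38 − (-9) = 32
Change in Z: 32 − 431 = -399

-399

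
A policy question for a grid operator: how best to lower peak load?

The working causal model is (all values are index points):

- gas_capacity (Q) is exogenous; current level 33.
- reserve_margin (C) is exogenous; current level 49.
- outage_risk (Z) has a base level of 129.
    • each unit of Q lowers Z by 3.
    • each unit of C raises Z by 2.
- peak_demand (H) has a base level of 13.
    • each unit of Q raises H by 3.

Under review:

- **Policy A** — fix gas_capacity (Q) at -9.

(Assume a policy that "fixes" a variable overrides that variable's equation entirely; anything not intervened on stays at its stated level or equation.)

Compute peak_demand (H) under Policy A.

Policy A (Q := -9):
  Q = -9
  H = 13 + 3·(-9) = -14

-14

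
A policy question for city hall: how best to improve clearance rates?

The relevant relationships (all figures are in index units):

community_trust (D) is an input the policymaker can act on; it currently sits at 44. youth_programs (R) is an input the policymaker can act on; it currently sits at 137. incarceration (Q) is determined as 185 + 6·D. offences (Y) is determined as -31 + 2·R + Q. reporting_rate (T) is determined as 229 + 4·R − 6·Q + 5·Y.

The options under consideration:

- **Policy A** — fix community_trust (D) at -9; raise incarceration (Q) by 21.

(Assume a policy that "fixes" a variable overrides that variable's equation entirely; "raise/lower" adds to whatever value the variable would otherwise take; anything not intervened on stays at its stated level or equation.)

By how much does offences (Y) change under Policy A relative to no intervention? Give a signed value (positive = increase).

Baseline:
  D = 44
  R = 137
  Q = 185 + 6·44 = 449
  Y = -31 + 2·137 + 449 = 692
Policy A (D := -9, Q + 21):
  D = -9
  R = 137
  Q = 185 + 6·(-9) (+21 from intervention) = 152
  Y = -31 + 2·137 + 152 = 395
Change in Y: 395 − 692 = -297

-297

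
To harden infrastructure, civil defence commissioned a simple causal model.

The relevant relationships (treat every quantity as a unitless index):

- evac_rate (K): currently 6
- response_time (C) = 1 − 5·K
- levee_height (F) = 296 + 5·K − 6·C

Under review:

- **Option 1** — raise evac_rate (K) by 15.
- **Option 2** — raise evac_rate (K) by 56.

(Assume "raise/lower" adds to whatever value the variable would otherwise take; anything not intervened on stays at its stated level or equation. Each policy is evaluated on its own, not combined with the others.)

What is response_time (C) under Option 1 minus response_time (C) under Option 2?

205

Option 1 (K + 15):
  K = 6 + 15 = 21
  C = 1 − 5·21 = -104
Option 2 (K + 56):
  K = 6 + 56 = 62
  C = 1 − 5·62 = -309
C: -104 − (-309) = 205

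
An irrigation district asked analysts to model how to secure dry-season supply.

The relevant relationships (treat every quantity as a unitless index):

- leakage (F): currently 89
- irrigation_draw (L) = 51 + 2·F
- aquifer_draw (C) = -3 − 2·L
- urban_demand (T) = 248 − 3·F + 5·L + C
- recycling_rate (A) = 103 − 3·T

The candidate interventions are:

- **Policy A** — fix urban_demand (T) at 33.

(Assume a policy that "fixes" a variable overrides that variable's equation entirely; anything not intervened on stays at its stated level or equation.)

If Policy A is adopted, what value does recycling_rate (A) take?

Policy A (T := 33):
  F = 89
  L = 51 + 2·89 = 229
  C = -3 − 2·229 = -461
  T = 33
  A = 103 − 3·33 = 4

4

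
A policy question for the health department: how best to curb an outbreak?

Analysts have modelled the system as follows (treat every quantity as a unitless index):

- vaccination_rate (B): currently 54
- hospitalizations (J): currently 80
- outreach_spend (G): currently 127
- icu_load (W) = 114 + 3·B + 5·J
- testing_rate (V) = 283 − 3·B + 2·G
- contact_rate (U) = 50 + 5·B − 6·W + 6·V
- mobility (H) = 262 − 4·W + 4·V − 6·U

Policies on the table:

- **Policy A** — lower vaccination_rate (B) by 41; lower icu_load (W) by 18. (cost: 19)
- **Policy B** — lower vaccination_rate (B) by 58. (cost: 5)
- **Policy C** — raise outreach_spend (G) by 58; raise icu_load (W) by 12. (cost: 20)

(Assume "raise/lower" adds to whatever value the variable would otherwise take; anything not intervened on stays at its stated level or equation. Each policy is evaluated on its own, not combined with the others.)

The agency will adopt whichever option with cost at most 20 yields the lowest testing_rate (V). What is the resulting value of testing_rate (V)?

491

Policy A (B − 41, W − 18):
  B = 54 − 41 = 13
  G = 127
  V = 283 − 3·13 + 2·127 = 498
Policy B (B − 58):
  B = 54 − 58 = -4
  G = 127
  V = 283 − 3·(-4) + 2·127 = 549
Policy C (G + 58, W + 12):
  B = 54
  G = 127 + 58 = 185
  V = 283 − 3·54 + 2·185 = 491
Comparing — Policy A: V=498, Policy B: V=549, Policy C: V=491. Lowest is 491 (Policy C).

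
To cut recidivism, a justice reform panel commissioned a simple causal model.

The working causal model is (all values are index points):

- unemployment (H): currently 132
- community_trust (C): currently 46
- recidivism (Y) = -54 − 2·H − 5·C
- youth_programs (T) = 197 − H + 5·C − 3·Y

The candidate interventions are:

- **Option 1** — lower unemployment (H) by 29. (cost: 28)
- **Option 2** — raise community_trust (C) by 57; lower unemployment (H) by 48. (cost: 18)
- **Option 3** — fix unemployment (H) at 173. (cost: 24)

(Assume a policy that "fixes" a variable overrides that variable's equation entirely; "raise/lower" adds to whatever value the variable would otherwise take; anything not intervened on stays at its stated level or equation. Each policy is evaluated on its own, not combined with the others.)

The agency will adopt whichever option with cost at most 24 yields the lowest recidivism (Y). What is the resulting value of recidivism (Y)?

Option 2 (C + 57, H − 48):
  H = 132 − 48 = 84
  C = 46 + 57 = 103
  Y = -54 − 2·84 − 5·103 = -737
Option 3 (H := 173):
  H = 173
  C = 46
  Y = -54 − 2·173 − 5·46 = -630
Comparing — Option 2: Y=-737, Option 3: Y=-630. Lowest is -737 (Option 2).

-737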